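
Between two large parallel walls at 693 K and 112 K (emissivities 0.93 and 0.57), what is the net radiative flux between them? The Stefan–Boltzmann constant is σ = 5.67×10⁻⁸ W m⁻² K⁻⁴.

q ≈ 7140 W/m²

For two large parallel gray plates, q = σ(T₁⁴ − T₂⁴) / (1/ε₁ + 1/ε₂ − 1).
1/ε₁ + 1/ε₂ − 1 = 1/0.93 + 1/0.57 − 1 = 1.830.
T₁⁴ − T₂⁴ = 2.31×10^11 − 1.57×10^8 = 2.30×10^11 K⁴.
q = 5.67×10⁻⁸ × 2.30×10^11 / 1.830 = 7140 W/m².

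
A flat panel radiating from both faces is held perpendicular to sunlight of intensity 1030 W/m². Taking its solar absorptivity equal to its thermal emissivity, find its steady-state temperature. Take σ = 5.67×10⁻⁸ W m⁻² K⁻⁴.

Absorbed flux αS = emitted flux 2εσT⁴ per unit area; with α = ε this gives T = (S/2σ)^(1/4).
T = (1030 / (2 × 5.67×10⁻⁸))^(1/4) = (9.08×10^9)^(1/4).
T = 309 K.

T ≈ 309 K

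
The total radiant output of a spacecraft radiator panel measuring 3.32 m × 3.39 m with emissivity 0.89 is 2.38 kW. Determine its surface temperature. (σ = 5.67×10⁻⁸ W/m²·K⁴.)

T ≈ 254 K

A = 3.32 × 3.39 = 11.3 m².
From P = εσAT⁴, T = (P / εσA)^(1/4) = (2380 / (0.89 × 5.67×10⁻⁸ × 11.3))^(1/4).
T = (4.19×10^9)^(1/4) = 254 K.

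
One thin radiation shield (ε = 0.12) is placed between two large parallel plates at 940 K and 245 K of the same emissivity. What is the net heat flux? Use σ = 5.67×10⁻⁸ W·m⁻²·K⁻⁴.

q ≈ 1410 W/m²

Each of the 2 gaps contributes resistance (2/ε − 1) = 2/0.12 − 1 = 15.67; total = 31.33.
q = σ(T₁⁴ − T₂⁴) / 31.33 = 5.67×10⁻⁸ × 7.77×10^11 / 31.33 = 1410 W/m².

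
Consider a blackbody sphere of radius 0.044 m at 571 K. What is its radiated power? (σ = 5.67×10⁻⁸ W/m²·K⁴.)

P ≈ 147 W

A = 4πr² = 4π × (0.044)² = 0.0243 m².
P = σAT⁴ = 5.67×10⁻⁸ × 0.0243 × (571)⁴ = 5.67×10⁻⁸ × 0.0243 × 1.06×10^11.
P = 147 W.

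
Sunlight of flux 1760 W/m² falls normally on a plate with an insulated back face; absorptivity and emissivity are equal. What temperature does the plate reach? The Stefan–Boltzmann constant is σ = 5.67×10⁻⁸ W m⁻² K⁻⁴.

Absorbed flux αS = emitted flux εσT⁴ (one radiating face); with α = ε, T = (S/σ)^(1/4).
T = (1760 / 5.67×10⁻⁸)^(1/4) = (3.10×10^10)^(1/4).
T = 420 K.

T ≈ 420 K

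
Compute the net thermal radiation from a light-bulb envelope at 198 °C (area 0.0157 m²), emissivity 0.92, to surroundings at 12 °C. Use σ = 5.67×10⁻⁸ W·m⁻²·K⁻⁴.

Convert: 198 °C = 471 K; 12 °C = 285 K.
Q = εσA(T⁴ − T_s⁴). T⁴ − T_s⁴ = (471)⁴ − (285)⁴ = 4.92×10^10 − 6.60×10^9 = 4.26×10^10 K⁴.
Q = 0.92 × 5.67×10⁻⁸ × 0.0157 × 4.26×10^10 = 34.9 W.

Q ≈ 34.9 W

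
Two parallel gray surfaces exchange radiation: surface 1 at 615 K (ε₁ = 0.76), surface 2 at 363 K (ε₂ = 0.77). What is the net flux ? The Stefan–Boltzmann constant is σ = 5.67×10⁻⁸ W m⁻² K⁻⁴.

For two large parallel gray plates, q = σ(T₁⁴ − T₂⁴) / (1/ε₁ + 1/ε₂ − 1).
1/ε₁ + 1/ε₂ − 1 = 1/0.76 + 1/0.77 − 1 = 1.614.
T₁⁴ − T₂⁴ = 1.43×10^11 − 1.74×10^10 = 1.26×10^11 K⁴.
q = 5.67×10⁻⁸ × 1.26×10^11 / 1.614 = 4410 W/m².

q ≈ 4410 W/m²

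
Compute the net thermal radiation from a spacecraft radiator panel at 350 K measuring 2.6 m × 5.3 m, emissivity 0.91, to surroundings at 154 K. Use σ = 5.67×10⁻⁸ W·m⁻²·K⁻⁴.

A = 2.6 × 5.3 = 13.8 m².
Q = εσA(T⁴ − T_s⁴). T⁴ − T_s⁴ = (350)⁴ − (154)⁴ = 1.50×10^10 − 5.62×10^8 = 1.44×10^10 K⁴.
Q = 0.91 × 5.67×10⁻⁸ × 13.8 × 1.44×10^10 = 10300 W.

Q ≈ 10300 W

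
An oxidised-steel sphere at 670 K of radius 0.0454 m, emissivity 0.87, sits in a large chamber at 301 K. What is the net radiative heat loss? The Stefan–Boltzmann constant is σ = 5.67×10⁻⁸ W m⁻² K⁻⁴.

A = 4πr² = 4π × (0.0454)² = 0.0259 m².
Q = εσA(T⁴ − T_s⁴). T⁴ − T_s⁴ = (670)⁴ − (301)⁴ = 2.02×10^11 − 8.21×10^9 = 1.93×10^11 K⁴.
Q = 0.87 × 5.67×10⁻⁸ × 0.0259 × 1.93×10^11 = 247 W.

Q ≈ 247 W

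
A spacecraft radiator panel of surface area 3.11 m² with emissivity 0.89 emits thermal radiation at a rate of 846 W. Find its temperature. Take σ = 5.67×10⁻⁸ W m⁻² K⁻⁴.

T ≈ 271 K

From P = εσAT⁴, T = (P / εσA)^(1/4) = (846 / (0.89 × 5.67×10⁻⁸ × 3.11))^(1/4).
T = (5.39×10^9)^(1/4) = 271 K.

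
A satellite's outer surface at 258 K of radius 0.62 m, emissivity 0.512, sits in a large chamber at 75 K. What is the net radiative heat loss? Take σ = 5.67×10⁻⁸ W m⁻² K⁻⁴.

A = 4πr² = 4π × (0.62)² = 4.83 m².
Q = εσA(T⁴ − T_s⁴). T⁴ − T_s⁴ = (258)⁴ − (75)⁴ = 4.43×10^9 − 3.16×10^7 = 4.40×10^9 K⁴.
Q = 0.512 × 5.67×10⁻⁸ × 4.83 × 4.40×10^9 = 617 W.

Q ≈ 617 W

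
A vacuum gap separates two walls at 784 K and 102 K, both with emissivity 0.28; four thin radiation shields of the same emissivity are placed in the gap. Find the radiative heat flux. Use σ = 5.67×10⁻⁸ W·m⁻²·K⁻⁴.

Each of the 5 gaps contributes resistance (2/ε − 1) = 2/0.28 − 1 = 6.143; total = 30.71.
q = σ(T₁⁴ − T₂⁴) / 30.71 = 5.67×10⁻⁸ × 3.78×10^11 / 30.71 = 697 W/m².

q ≈ 697 W/m²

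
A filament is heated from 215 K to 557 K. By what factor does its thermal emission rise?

P ∝ T⁴, so the ratio is (557/215)⁴ = (2.591)⁴ = 45.0.

ratio ≈ 45.0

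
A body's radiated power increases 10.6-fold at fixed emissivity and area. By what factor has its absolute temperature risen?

factor ≈ 1.80

P ∝ T⁴ ⇒ T ∝ P^(1/4), so T scales by (10.6)^(1/4) = 1.80.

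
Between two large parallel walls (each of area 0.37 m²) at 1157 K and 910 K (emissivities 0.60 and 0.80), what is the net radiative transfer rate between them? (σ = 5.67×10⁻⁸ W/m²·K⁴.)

Q ≈ 12100 W

For two large parallel gray plates, q = σ(T₁⁴ − T₂⁴) / (1/ε₁ + 1/ε₂ − 1).
1/ε₁ + 1/ε₂ − 1 = 1/0.60 + 1/0.80 − 1 = 1.917.
T₁⁴ − T₂⁴ = 1.79×10^12 − 6.86×10^11 = 1.11×10^12 K⁴.
q = 5.67×10⁻⁸ × 1.11×10^12 / 1.917 = 32700 W/m².
Q = q·A = 32700 × 0.37 = 12100 W.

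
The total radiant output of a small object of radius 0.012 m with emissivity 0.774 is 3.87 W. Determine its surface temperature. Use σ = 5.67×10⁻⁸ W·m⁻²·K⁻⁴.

T ≈ 470 K

A = 4πr² = 4π × (0.012)² = 1.81×10^-3 m².
From P = εσAT⁴, T = (P / εσA)^(1/4) = (3.87 / (0.774 × 5.67×10⁻⁸ × 1.81×10^-3))^(1/4).
T = (4.87×10^10)^(1/4) = 470 K.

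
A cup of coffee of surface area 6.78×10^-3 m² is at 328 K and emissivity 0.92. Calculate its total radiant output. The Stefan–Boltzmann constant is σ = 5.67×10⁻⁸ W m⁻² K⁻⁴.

Stefan–Boltzmann: P = εσAT⁴ = 0.92 × 5.67×10⁻⁸ × 6.78×10^-3 × (328)⁴ = 0.92 × 5.67×10⁻⁸ × 6.78×10^-3 × 1.16×10^10.
P = 4.09 W.

P ≈ 4.09 W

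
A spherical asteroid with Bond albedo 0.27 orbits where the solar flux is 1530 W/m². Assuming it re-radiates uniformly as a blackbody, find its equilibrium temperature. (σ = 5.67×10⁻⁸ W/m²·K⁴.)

T ≈ 265 K

Power absorbed = (1−a)S·πR²; power emitted = 4πR²σT⁴. Equating and cancelling πR²:
T = ((1−a)S / 4σ)^(1/4) = (1120 / (4 × 5.67×10⁻⁸))^(1/4) = (4.92×10^9)^(1/4).
T = 265 K.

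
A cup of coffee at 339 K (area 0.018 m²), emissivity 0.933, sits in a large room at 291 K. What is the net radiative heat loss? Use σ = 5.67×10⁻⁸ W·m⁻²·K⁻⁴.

Q = εσA(T⁴ − T_s⁴). T⁴ − T_s⁴ = (339)⁴ − (291)⁴ = 1.32×10^10 − 7.17×10^9 = 6.04×10^9 K⁴.
Q = 0.933 × 5.67×10⁻⁸ × 0.0180 × 6.04×10^9 = 5.75 W.

Q ≈ 5.75 W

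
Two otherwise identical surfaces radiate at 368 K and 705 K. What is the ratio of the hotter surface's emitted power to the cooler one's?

P ∝ T⁴, so the ratio is (705/368)⁴ = (1.916)⁴ = 13.5.

ratio ≈ 13.5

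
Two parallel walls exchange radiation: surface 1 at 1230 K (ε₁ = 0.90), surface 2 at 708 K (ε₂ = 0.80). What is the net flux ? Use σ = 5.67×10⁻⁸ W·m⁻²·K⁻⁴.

q ≈ 84900 W/m²

For two large parallel gray plates, q = σ(T₁⁴ − T₂⁴) / (1/ε₁ + 1/ε₂ − 1).
1/ε₁ + 1/ε₂ − 1 = 1/0.90 + 1/0.80 − 1 = 1.361.
T₁⁴ − T₂⁴ = 2.29×10^12 − 2.51×10^11 = 2.04×10^12 K⁴.
q = 5.67×10⁻⁸ × 2.04×10^12 / 1.361 = 84900 W/m².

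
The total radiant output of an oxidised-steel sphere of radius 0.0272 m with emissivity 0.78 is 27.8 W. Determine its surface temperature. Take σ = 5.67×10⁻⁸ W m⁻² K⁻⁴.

T ≈ 510 K

A = 4πr² = 4π × (0.0272)² = 9.30×10^-3 m².
From P = εσAT⁴, T = (P / εσA)^(1/4) = (27.8 / (0.78 × 5.67×10⁻⁸ × 9.30×10^-3))^(1/4).
T = (6.76×10^10)^(1/4) = 510 K.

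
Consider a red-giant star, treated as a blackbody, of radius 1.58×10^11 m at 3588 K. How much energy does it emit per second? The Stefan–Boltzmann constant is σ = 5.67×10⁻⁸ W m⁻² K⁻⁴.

P ≈ 2.95×10^30 W

A = 4πr² = 4π × (1.58×10^11)² = 3.14×10^23 m².
P = σAT⁴ = 5.67×10⁻⁸ × 3.14×10^23 × (3588)⁴ = 5.67×10⁻⁸ × 3.14×10^23 × 1.66×10^14.
P = 2.95×10^30 W.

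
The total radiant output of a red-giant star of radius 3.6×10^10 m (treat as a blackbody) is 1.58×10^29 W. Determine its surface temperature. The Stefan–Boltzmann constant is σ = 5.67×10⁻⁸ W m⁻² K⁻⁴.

A = 4πr² = 4π × (3.6×10^10)² = 1.63×10^22 m².
From P = σAT⁴, T = (P / σA)^(1/4) = (1.58×10^29 / (5.67×10⁻⁸ × 1.63×10^22))^(1/4).
T = (1.71×10^14)^(1/4) = 3620 K.

T ≈ 3620 K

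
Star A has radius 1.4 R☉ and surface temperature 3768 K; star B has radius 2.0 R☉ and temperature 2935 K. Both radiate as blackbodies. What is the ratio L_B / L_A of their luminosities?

L = 4πR²σT⁴ ∝ R²T⁴, so L_B/L_A = (2.0/1.4)² × (2935/3768)⁴ = 2.04 × 0.368 = 0.751.

L_B/L_A ≈ 0.751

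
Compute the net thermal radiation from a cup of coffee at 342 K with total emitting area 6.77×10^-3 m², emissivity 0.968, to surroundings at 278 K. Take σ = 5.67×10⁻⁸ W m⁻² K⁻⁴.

Q = εσA(T⁴ − T_s⁴). T⁴ − T_s⁴ = (342)⁴ − (278)⁴ = 1.37×10^10 − 5.97×10^9 = 7.71×10^9 K⁴.
Q = 0.968 × 5.67×10⁻⁸ × 6.77×10^-3 × 7.71×10^9 = 2.86 W.

Q ≈ 2.86 W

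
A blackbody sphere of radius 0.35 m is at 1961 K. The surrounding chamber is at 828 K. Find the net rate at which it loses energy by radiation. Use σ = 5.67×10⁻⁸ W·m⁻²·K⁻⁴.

Q ≈ 1.25×10^6 W

A = 4πr² = 4π × (0.35)² = 1.54 m².
Q = σA(T⁴ − T_s⁴). T⁴ − T_s⁴ = (1961)⁴ − (828)⁴ = 1.48×10^13 − 4.70×10^11 = 1.43×10^13 K⁴.
Q = 5.67×10⁻⁸ × 1.54 × 1.43×10^13 = 1.25×10^6 W.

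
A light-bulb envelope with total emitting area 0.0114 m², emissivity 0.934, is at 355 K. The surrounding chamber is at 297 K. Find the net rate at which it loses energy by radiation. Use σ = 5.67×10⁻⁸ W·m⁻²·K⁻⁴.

Q ≈ 4.89 W

Q = εσA(T⁴ − T_s⁴). T⁴ − T_s⁴ = (355)⁴ − (297)⁴ = 1.59×10^10 − 7.78×10^9 = 8.10×10^9 K⁴.
Q = 0.934 × 5.67×10⁻⁸ × 0.0114 × 8.10×10^9 = 4.89 W.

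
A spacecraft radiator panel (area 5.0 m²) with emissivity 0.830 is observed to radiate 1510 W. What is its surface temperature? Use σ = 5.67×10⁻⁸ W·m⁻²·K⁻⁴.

From P = εσAT⁴, T = (P / εσA)^(1/4) = (1510 / (0.830 × 5.67×10⁻⁸ × 5.00))^(1/4).
T = (6.42×10^9)^(1/4) = 283 K.

T ≈ 283 K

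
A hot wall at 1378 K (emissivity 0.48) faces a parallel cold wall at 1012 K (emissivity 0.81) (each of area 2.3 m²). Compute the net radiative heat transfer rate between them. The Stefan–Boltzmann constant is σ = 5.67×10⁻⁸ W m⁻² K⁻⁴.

For two large parallel gray plates, q = σ(T₁⁴ − T₂⁴) / (1/ε₁ + 1/ε₂ − 1).
1/ε₁ + 1/ε₂ − 1 = 1/0.48 + 1/0.81 − 1 = 2.318.
T₁⁴ − T₂⁴ = 3.61×10^12 − 1.05×10^12 = 2.56×10^12 K⁴.
q = 5.67×10⁻⁸ × 2.56×10^12 / 2.318 = 62500 W/m².
Q = q·A = 62500 × 2.3 = 1.44×10^5 W.

Q ≈ 1.44×10^5 W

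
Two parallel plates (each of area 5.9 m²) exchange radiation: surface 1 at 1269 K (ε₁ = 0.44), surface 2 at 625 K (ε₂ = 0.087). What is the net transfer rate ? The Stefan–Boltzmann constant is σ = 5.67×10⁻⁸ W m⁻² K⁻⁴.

Q ≈ 64000 W

For two large parallel gray plates, q = σ(T₁⁴ − T₂⁴) / (1/ε₁ + 1/ε₂ − 1).
1/ε₁ + 1/ε₂ − 1 = 1/0.44 + 1/0.087 − 1 = 12.77.
T₁⁴ − T₂⁴ = 2.59×10^12 − 1.53×10^11 = 2.44×10^12 K⁴.
q = 5.67×10⁻⁸ × 2.44×10^12 / 12.77 = 10800 W/m².
Q = q·A = 10800 × 5.9 = 64000 W.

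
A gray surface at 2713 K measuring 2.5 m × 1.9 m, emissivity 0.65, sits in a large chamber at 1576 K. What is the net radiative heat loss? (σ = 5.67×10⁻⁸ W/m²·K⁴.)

A = 2.5 × 1.9 = 4.75 m².
Q = εσA(T⁴ − T_s⁴). T⁴ − T_s⁴ = (2713)⁴ − (1576)⁴ = 5.42×10^13 − 6.17×10^12 = 4.80×10^13 K⁴.
Q = 0.65 × 5.67×10⁻⁸ × 4.75 × 4.80×10^13 = 8.40×10^6 W.

Q ≈ 8.40×10^6 W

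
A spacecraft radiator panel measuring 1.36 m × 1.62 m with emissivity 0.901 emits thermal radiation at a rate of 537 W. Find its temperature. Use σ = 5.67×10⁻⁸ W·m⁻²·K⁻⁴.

A = 1.36 × 1.62 = 2.20 m².
From P = εσAT⁴, T = (P / εσA)^(1/4) = (537 / (0.901 × 5.67×10⁻⁸ × 2.20))^(1/4).
T = (4.77×10^9)^(1/4) = 263 K.

T ≈ 263 K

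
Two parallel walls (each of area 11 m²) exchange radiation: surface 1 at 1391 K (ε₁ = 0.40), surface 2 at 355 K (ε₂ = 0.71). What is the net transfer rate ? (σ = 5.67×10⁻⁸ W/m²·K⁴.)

For two large parallel gray plates, q = σ(T₁⁴ − T₂⁴) / (1/ε₁ + 1/ε₂ − 1).
1/ε₁ + 1/ε₂ − 1 = 1/0.40 + 1/0.71 − 1 = 2.908.
T₁⁴ − T₂⁴ = 3.74×10^12 − 1.59×10^10 = 3.73×10^12 K⁴.
q = 5.67×10⁻⁸ × 3.73×10^12 / 2.908 = 72700 W/m².
Q = q·A = 72700 × 11 = 7.99×10^5 W.

Q ≈ 7.99×10^5 W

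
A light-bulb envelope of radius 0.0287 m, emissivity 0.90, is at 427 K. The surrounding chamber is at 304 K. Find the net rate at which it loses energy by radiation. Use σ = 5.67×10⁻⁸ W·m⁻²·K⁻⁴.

A = 4πr² = 4π × (0.0287)² = 0.0104 m².
Q = εσA(T⁴ − T_s⁴). T⁴ − T_s⁴ = (427)⁴ − (304)⁴ = 3.32×10^10 − 8.54×10^9 = 2.47×10^10 K⁴.
Q = 0.90 × 5.67×10⁻⁸ × 0.0104 × 2.47×10^10 = 13.0 W.

Q ≈ 13.0 W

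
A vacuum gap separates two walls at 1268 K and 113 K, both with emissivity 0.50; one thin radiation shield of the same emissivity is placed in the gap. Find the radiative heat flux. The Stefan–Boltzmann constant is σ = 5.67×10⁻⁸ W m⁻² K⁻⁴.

Each of the 2 gaps contributes resistance (2/ε − 1) = 2/0.50 − 1 = 3.000; total = 6.000.
q = σ(T₁⁴ − T₂⁴) / 6.000 = 5.67×10⁻⁸ × 2.58×10^12 / 6.000 = 24400 W/m².

q ≈ 24400 W/m²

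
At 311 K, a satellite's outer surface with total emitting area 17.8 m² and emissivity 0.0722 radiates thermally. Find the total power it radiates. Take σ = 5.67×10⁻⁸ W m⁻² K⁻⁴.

Stefan–Boltzmann: P = εσAT⁴ = 0.0722 × 5.67×10⁻⁸ × 17.8 × (311)⁴ = 0.0722 × 5.67×10⁻⁸ × 17.8 × 9.35×10^9.
P = 682 W.

P ≈ 682 W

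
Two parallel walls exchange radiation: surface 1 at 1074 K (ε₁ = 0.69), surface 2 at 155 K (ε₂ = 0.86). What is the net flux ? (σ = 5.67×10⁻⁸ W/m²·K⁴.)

q ≈ 46800 W/m²

For two large parallel gray plates, q = σ(T₁⁴ − T₂⁴) / (1/ε₁ + 1/ε₂ − 1).
1/ε₁ + 1/ε₂ − 1 = 1/0.69 + 1/0.86 − 1 = 1.612.
T₁⁴ − T₂⁴ = 1.33×10^12 − 5.77×10^8 = 1.33×10^12 K⁴.
q = 5.67×10⁻⁸ × 1.33×10^12 / 1.612 = 46800 W/m².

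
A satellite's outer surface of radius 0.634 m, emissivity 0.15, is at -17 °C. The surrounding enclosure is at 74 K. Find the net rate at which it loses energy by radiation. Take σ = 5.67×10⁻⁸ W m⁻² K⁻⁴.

A = 4πr² = 4π × (0.634)² = 5.05 m².
Convert: -17 °C = 256 K.
Q = εσA(T⁴ − T_s⁴). T⁴ − T_s⁴ = (256)⁴ − (74)⁴ = 4.29×10^9 − 3.00×10^7 = 4.26×10^9 K⁴.
Q = 0.15 × 5.67×10⁻⁸ × 5.05 × 4.26×10^9 = 183 W.

Q ≈ 183 W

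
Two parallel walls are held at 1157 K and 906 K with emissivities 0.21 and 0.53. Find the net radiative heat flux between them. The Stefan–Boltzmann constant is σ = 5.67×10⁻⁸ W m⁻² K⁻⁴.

For two large parallel gray plates, q = σ(T₁⁴ − T₂⁴) / (1/ε₁ + 1/ε₂ − 1).
1/ε₁ + 1/ε₂ − 1 = 1/0.21 + 1/0.53 − 1 = 5.649.
T₁⁴ − T₂⁴ = 1.79×10^12 − 6.74×10^11 = 1.12×10^12 K⁴.
q = 5.67×10⁻⁸ × 1.12×10^12 / 5.649 = 11200 W/m².

q ≈ 11200 W/m²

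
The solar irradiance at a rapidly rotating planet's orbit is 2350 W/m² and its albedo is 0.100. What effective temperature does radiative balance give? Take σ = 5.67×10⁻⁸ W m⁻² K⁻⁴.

Power absorbed = (1−a)S·πR²; power emitted = 4πR²σT⁴. Equating and cancelling πR²:
T = ((1−a)S / 4σ)^(1/4) = (2120 / (4 × 5.67×10⁻⁸))^(1/4) = (9.33×10^9)^(1/4).
T = 311 K.

T ≈ 311 K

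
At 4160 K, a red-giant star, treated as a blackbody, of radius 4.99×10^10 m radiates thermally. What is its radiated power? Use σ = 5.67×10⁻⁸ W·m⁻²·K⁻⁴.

P ≈ 5.31×10^29 W

A = 4πr² = 4π × (4.99×10^10)² = 3.13×10^22 m².
P = σAT⁴ = 5.67×10⁻⁸ × 3.13×10^22 × (4160)⁴ = 5.67×10⁻⁸ × 3.13×10^22 × 2.99×10^14.
P = 5.31×10^29 W.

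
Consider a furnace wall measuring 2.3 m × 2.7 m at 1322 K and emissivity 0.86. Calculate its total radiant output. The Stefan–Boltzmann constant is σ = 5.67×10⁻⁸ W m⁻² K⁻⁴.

P ≈ 9.25×10^5 W

A = 2.3 × 2.7 = 6.21 m².
P = εσAT⁴ = 0.86 × 5.67×10⁻⁸ × 6.21 × (1322)⁴ = 0.86 × 5.67×10⁻⁸ × 6.21 × 3.05×10^12.
P = 9.25×10^5 W.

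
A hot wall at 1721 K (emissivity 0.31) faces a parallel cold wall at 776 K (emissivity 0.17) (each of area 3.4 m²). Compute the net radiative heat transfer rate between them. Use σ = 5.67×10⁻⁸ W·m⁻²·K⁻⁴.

Q ≈ 2.00×10^5 W

For two large parallel gray plates, q = σ(T₁⁴ − T₂⁴) / (1/ε₁ + 1/ε₂ − 1).
1/ε₁ + 1/ε₂ − 1 = 1/0.31 + 1/0.17 − 1 = 8.108.
T₁⁴ − T₂⁴ = 8.77×10^12 − 3.63×10^11 = 8.41×10^12 K⁴.
q = 5.67×10⁻⁸ × 8.41×10^12 / 8.108 = 58800 W/m².
Q = q·A = 58800 × 3.4 = 2.00×10^5 W.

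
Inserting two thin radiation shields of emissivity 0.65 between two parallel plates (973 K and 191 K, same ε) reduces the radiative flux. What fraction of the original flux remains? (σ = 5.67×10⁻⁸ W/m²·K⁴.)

With N identical shields there are N+1 = 3 gaps in series, each with the same radiative resistance, so the flux falls to 1/(N+1) of its unshielded value.

ratio ≈ 0.333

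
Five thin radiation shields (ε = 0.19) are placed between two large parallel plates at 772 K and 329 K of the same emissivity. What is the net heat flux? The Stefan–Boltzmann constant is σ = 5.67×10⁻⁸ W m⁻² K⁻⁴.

Each of the 6 gaps contributes resistance (2/ε − 1) = 2/0.19 − 1 = 9.526; total = 57.16.
q = σ(T₁⁴ − T₂⁴) / 57.16 = 5.67×10⁻⁸ × 3.43×10^11 / 57.16 = 341 W/m².

q ≈ 341 W/m²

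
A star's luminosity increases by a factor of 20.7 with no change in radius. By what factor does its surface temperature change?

P ∝ T⁴ ⇒ T ∝ P^(1/4), so T scales by (20.7)^(1/4) = 2.13.

factor ≈ 2.13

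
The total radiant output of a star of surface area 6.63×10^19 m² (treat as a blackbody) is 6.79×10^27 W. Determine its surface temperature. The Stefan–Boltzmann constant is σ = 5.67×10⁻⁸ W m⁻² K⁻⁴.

T ≈ 6520 K

From P = σAT⁴, T = (P / σA)^(1/4) = (6.79×10^27 / (5.67×10⁻⁸ × 6.63×10^19))^(1/4).
T = (1.81×10^15)^(1/4) = 6520 K.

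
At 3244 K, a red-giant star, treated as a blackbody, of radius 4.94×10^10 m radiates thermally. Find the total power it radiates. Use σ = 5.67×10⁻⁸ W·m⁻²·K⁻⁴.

A = 4πr² = 4π × (4.94×10^10)² = 3.07×10^22 m².
P = σAT⁴ = 5.67×10⁻⁸ × 3.07×10^22 × (3244)⁴ = 5.67×10⁻⁸ × 3.07×10^22 × 1.11×10^14.
P = 1.93×10^29 W.

P ≈ 1.93×10^29 W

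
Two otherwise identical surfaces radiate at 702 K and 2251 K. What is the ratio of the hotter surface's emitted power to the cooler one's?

P ∝ T⁴, so the ratio is (2251/702)⁴ = (3.207)⁴ = 106.

ratio ≈ 106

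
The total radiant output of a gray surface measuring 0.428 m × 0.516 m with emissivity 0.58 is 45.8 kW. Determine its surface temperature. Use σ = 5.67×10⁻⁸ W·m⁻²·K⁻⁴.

T ≈ 1580 K

A = 0.428 × 0.516 = 0.221 m².
From P = εσAT⁴, T = (P / εσA)^(1/4) = (45800 / (0.58 × 5.67×10⁻⁸ × 0.221))^(1/4).
T = (6.31×10^12)^(1/4) = 1580 K.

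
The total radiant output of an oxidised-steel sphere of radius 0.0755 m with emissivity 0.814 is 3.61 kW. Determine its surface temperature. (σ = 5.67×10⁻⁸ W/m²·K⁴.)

A = 4πr² = 4π × (0.0755)² = 0.0716 m².
From P = εσAT⁴, T = (P / εσA)^(1/4) = (3610 / (0.814 × 5.67×10⁻⁸ × 0.0716))^(1/4).
T = (1.09×10^12)^(1/4) = 1020 K.

T ≈ 1020 K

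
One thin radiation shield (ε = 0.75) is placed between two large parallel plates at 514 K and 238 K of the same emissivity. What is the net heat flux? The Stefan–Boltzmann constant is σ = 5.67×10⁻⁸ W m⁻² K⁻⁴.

q ≈ 1130 W/m²

Each of the 2 gaps contributes resistance (2/ε − 1) = 2/0.75 − 1 = 1.667; total = 3.333.
q = σ(T₁⁴ − T₂⁴) / 3.333 = 5.67×10⁻⁸ × 6.66×10^10 / 3.333 = 1130 W/m².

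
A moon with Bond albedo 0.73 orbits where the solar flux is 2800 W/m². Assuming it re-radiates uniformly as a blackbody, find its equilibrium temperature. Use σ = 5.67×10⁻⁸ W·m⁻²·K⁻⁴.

Power absorbed = (1−a)S·πR²; power emitted = 4πR²σT⁴. Equating and cancelling πR²:
T = ((1−a)S / 4σ)^(1/4) = (756 / (4 × 5.67×10⁻⁸))^(1/4) = (3.33×10^9)^(1/4).
T = 240 K.

T ≈ 240 K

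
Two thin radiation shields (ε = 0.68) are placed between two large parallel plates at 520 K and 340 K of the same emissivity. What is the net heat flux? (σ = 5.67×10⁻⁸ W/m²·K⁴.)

Each of the 3 gaps contributes resistance (2/ε − 1) = 2/0.68 − 1 = 1.941; total = 5.824.
q = σ(T₁⁴ − T₂⁴) / 5.824 = 5.67×10⁻⁸ × 5.98×10^10 / 5.824 = 582 W/m².

q ≈ 582 W/m²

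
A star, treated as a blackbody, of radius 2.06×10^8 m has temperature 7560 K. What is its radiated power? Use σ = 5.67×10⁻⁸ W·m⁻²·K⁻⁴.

P ≈ 9.88×10^25 W

A = 4πr² = 4π × (2.06×10^8)² = 5.33×10^17 m².
P = σAT⁴ = 5.67×10⁻⁸ × 5.33×10^17 × (7560)⁴ = 5.67×10⁻⁸ × 5.33×10^17 × 3.27×10^15.
P = 9.88×10^25 W.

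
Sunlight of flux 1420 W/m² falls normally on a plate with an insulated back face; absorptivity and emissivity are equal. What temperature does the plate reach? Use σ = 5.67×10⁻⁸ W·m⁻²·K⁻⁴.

Absorbed flux αS = emitted flux εσT⁴ (one radiating face); with α = ε, T = (S/σ)^(1/4).
T = (1420 / 5.67×10⁻⁸)^(1/4) = (2.50×10^10)^(1/4).
T = 398 K.

T ≈ 398 K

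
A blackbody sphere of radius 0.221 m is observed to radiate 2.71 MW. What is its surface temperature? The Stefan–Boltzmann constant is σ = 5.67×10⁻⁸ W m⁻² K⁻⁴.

T ≈ 2970 K

A = 4πr² = 4π × (0.221)² = 0.614 m².
From P = σAT⁴, T = (P / σA)^(1/4) = (2.71×10^6 / (5.67×10⁻⁸ × 0.614))^(1/4).
T = (7.79×10^13)^(1/4) = 2970 K.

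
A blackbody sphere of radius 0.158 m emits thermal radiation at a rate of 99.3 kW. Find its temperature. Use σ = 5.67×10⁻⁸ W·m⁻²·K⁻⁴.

A = 4πr² = 4π × (0.158)² = 0.314 m².
From P = σAT⁴, T = (P / σA)^(1/4) = (99300 / (5.67×10⁻⁸ × 0.314))^(1/4).
T = (5.58×10^12)^(1/4) = 1540 K.

T ≈ 1540 K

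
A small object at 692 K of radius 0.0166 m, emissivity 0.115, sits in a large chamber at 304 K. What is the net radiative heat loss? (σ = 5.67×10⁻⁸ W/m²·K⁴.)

A = 4πr² = 4π × (0.0166)² = 3.46×10^-3 m².
Q = εσA(T⁴ − T_s⁴). T⁴ − T_s⁴ = (692)⁴ − (304)⁴ = 2.29×10^11 − 8.54×10^9 = 2.21×10^11 K⁴.
Q = 0.115 × 5.67×10⁻⁸ × 3.46×10^-3 × 2.21×10^11 = 4.98 W.

Q ≈ 4.98 W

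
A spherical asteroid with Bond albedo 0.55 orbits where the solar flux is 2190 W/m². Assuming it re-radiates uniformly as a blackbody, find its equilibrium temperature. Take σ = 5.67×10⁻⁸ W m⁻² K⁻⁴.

Power absorbed = (1−a)S·πR²; power emitted = 4πR²σT⁴. Equating and cancelling πR²:
T = ((1−a)S / 4σ)^(1/4) = (985 / (4 × 5.67×10⁻⁸))^(1/4) = (4.35×10^9)^(1/4).
T = 257 K.

T ≈ 257 K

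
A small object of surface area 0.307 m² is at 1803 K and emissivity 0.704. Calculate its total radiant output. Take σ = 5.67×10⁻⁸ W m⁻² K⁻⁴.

P ≈ 1.30×10^5 W

P = εσAT⁴ = 0.704 × 5.67×10⁻⁸ × 0.307 × (1803)⁴ = 0.704 × 5.67×10⁻⁸ × 0.307 × 1.06×10^13.
P = 1.30×10^5 W.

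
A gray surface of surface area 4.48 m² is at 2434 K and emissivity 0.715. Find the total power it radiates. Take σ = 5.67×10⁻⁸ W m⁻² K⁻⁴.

P ≈ 6.37×10^6 W

Stefan–Boltzmann: P = εσAT⁴ = 0.715 × 5.67×10⁻⁸ × 4.48 × (2434)⁴ = 0.715 × 5.67×10⁻⁸ × 4.48 × 3.51×10^13.
P = 6.37×10^6 W.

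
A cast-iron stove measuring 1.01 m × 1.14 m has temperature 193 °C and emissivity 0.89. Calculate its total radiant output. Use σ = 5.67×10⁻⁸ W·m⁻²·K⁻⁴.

A = 1.01 × 1.14 = 1.15 m².
193 °C = 466 K.
P = εσAT⁴ = 0.89 × 5.67×10⁻⁸ × 1.15 × (466)⁴ = 0.89 × 5.67×10⁻⁸ × 1.15 × 4.72×10^10.
P = 2740 W.

P ≈ 2740 W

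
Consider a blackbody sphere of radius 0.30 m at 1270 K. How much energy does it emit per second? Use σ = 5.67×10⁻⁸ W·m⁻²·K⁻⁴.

A = 4πr² = 4π × (0.30)² = 1.13 m².
P = σAT⁴ = 5.67×10⁻⁸ × 1.13 × (1270)⁴ = 5.67×10⁻⁸ × 1.13 × 2.60×10^12.
P = 1.67×10^5 W.

P ≈ 1.67×10^5 W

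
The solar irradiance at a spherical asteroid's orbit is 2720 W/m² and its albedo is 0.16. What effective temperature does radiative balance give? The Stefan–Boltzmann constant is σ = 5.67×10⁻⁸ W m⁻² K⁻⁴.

Power absorbed = (1−a)S·πR²; power emitted = 4πR²σT⁴. Equating and cancelling πR²:
T = ((1−a)S / 4σ)^(1/4) = (2280 / (4 × 5.67×10⁻⁸))^(1/4) = (1.01×10^10)^(1/4).
T = 317 K.

T ≈ 317 K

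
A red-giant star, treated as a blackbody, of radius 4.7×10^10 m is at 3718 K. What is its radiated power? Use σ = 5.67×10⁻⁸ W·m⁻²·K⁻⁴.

A = 4πr² = 4π × (4.7×10^10)² = 2.78×10^22 m².
P = σAT⁴ = 5.67×10⁻⁸ × 2.78×10^22 × (3718)⁴ = 5.67×10⁻⁸ × 2.78×10^22 × 1.91×10^14.
P = 3.01×10^29 W.

P ≈ 3.01×10^29 W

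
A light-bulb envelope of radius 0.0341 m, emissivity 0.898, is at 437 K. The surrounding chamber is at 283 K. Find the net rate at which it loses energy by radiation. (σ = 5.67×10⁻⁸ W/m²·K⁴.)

A = 4πr² = 4π × (0.0341)² = 0.0146 m².
Q = εσA(T⁴ − T_s⁴). T⁴ − T_s⁴ = (437)⁴ − (283)⁴ = 3.65×10^10 − 6.41×10^9 = 3.01×10^10 K⁴.
Q = 0.898 × 5.67×10⁻⁸ × 0.0146 × 3.01×10^10 = 22.4 W.

Q ≈ 22.4 W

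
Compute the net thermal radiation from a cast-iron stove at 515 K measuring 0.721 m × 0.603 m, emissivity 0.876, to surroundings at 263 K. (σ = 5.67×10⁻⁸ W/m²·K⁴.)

Q ≈ 1420 W

A = 0.721 × 0.603 = 0.435 m².
Q = εσA(T⁴ − T_s⁴). T⁴ − T_s⁴ = (515)⁴ − (263)⁴ = 7.03×10^10 − 4.78×10^9 = 6.56×10^10 K⁴.
Q = 0.876 × 5.67×10⁻⁸ × 0.435 × 6.56×10^10 = 1420 W.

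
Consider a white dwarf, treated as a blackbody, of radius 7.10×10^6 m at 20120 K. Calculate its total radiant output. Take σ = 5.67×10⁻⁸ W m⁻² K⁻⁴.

A = 4πr² = 4π × (7.10×10^6)² = 6.33×10^14 m².
P = σAT⁴ = 5.67×10⁻⁸ × 6.33×10^14 × (20120)⁴ = 5.67×10⁻⁸ × 6.33×10^14 × 1.64×10^17.
P = 5.89×10^24 W.

P ≈ 5.89×10^24 W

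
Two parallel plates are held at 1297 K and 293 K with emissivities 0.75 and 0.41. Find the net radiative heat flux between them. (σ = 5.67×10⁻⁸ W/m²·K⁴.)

For two large parallel gray plates, q = σ(T₁⁴ − T₂⁴) / (1/ε₁ + 1/ε₂ − 1).
1/ε₁ + 1/ε₂ − 1 = 1/0.75 + 1/0.41 − 1 = 2.772.
T₁⁴ − T₂⁴ = 2.83×10^12 − 7.37×10^9 = 2.82×10^12 K⁴.
q = 5.67×10⁻⁸ × 2.82×10^12 / 2.772 = 57700 W/m².

q ≈ 57700 W/m²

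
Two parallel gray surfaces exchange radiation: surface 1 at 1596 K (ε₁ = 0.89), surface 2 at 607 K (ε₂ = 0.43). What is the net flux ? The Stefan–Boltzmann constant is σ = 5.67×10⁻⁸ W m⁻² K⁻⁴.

For two large parallel gray plates, q = σ(T₁⁴ − T₂⁴) / (1/ε₁ + 1/ε₂ − 1).
1/ε₁ + 1/ε₂ − 1 = 1/0.89 + 1/0.43 − 1 = 2.449.
T₁⁴ − T₂⁴ = 6.49×10^12 − 1.36×10^11 = 6.35×10^12 K⁴.
q = 5.67×10⁻⁸ × 6.35×10^12 / 2.449 = 1.47×10^5 W/m².

q ≈ 1.47×10^5 W/m²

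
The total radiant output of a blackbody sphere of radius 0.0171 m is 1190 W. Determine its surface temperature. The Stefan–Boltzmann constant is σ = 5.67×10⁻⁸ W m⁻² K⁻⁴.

A = 4πr² = 4π × (0.0171)² = 3.67×10^-3 m².
From P = σAT⁴, T = (P / σA)^(1/4) = (1190 / (5.67×10⁻⁸ × 3.67×10^-3))^(1/4).
T = (5.71×10^12)^(1/4) = 1550 K.

T ≈ 1550 K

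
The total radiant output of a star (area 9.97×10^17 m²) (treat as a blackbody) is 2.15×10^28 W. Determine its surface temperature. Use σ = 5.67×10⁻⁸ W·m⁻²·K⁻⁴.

T ≈ 24800 K

From P = σAT⁴, T = (P / σA)^(1/4) = (2.15×10^28 / (5.67×10⁻⁸ × 9.97×10^17))^(1/4).
T = (3.80×10^17)^(1/4) = 24800 K.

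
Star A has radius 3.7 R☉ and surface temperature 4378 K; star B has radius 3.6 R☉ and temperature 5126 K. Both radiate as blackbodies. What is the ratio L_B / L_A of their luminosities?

L_B/L_A ≈ 1.78

L = 4πR²σT⁴ ∝ R²T⁴, so L_B/L_A = (3.6/3.7)² × (5126/4378)⁴ = 0.947 × 1.88 = 1.78.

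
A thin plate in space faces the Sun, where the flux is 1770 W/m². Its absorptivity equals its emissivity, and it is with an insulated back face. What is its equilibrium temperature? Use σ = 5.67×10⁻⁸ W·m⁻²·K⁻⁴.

T ≈ 420 K

Absorbed flux αS = emitted flux εσT⁴ (one radiating face); with α = ε, T = (S/σ)^(1/4).
T = (1770 / 5.67×10⁻⁸)^(1/4) = (3.12×10^10)^(1/4).
T = 420 K.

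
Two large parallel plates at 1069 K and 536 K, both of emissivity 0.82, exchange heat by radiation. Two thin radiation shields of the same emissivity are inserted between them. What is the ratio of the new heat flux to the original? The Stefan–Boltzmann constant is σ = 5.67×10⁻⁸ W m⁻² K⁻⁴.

With N identical shields there are N+1 = 3 gaps in series, each with the same radiative resistance, so the flux falls to 1/(N+1) of its unshielded value.

ratio ≈ 0.333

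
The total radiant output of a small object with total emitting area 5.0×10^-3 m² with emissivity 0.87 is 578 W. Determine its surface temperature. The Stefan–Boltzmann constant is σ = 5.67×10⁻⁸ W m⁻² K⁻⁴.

From P = εσAT⁴, T = (P / εσA)^(1/4) = (578 / (0.87 × 5.67×10⁻⁸ × 5.00×10^-3))^(1/4).
T = (2.34×10^12)^(1/4) = 1240 K.

T ≈ 1240 K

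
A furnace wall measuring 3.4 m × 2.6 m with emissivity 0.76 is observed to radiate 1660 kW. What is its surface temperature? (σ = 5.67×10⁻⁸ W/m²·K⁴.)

T ≈ 1440 K

A = 3.4 × 2.6 = 8.84 m².
From P = εσAT⁴, T = (P / εσA)^(1/4) = (1.66×10^6 / (0.76 × 5.67×10⁻⁸ × 8.84))^(1/4).
T = (4.36×10^12)^(1/4) = 1440 K.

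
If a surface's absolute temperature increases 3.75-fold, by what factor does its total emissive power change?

P ∝ T⁴, so the power scales as (3.75)⁴ = 198.

factor ≈ 198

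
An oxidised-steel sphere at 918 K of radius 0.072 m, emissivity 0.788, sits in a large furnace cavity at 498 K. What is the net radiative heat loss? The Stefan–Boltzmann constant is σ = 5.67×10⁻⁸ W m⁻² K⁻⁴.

A = 4πr² = 4π × (0.072)² = 0.0651 m².
Q = εσA(T⁴ − T_s⁴). T⁴ − T_s⁴ = (918)⁴ − (498)⁴ = 7.10×10^11 − 6.15×10^10 = 6.49×10^11 K⁴.
Q = 0.788 × 5.67×10⁻⁸ × 0.0651 × 6.49×10^11 = 1890 W.

Q ≈ 1890 W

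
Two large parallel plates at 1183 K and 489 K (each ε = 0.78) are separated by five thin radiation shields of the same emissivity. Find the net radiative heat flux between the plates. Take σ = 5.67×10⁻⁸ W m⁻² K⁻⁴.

q ≈ 11500 W/m²

Each of the 6 gaps contributes resistance (2/ε − 1) = 2/0.78 − 1 = 1.564; total = 9.385.
q = σ(T₁⁴ − T₂⁴) / 9.385 = 5.67×10⁻⁸ × 1.90×10^12 / 9.385 = 11500 W/m².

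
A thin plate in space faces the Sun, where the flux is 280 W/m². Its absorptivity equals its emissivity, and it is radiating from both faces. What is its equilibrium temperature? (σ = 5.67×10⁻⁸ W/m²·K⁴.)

T ≈ 223 K

Absorbed flux αS = emitted flux 2εσT⁴ per unit area; with α = ε this gives T = (S/2σ)^(1/4).
T = (280 / (2 × 5.67×10⁻⁸))^(1/4) = (2.47×10^9)^(1/4).
T = 223 K.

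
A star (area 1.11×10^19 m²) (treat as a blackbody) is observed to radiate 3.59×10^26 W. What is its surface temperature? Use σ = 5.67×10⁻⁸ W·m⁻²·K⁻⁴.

From P = σAT⁴, T = (P / σA)^(1/4) = (3.59×10^26 / (5.67×10⁻⁸ × 1.11×10^19))^(1/4).
T = (5.70×10^14)^(1/4) = 4890 K.

T ≈ 4890 K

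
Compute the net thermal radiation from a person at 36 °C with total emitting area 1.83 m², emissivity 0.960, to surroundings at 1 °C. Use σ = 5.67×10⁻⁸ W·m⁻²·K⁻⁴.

Q ≈ 347 W

Convert: 36 °C = 309 K; 1 °C = 274 K.
Q = εσA(T⁴ − T_s⁴). T⁴ − T_s⁴ = (309)⁴ − (274)⁴ = 9.12×10^9 − 5.64×10^9 = 3.48×10^9 K⁴.
Q = 0.960 × 5.67×10⁻⁸ × 1.83 × 3.48×10^9 = 347 W.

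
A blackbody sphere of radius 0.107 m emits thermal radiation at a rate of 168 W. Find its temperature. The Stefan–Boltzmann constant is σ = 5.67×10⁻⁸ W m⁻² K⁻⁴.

A = 4πr² = 4π × (0.107)² = 0.144 m².
From P = σAT⁴, T = (P / σA)^(1/4) = (168 / (5.67×10⁻⁸ × 0.144))^(1/4).
T = (2.06×10^10)^(1/4) = 379 K.

T ≈ 379 K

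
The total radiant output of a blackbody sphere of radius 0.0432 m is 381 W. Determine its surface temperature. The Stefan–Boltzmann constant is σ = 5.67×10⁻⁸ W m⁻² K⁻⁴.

A = 4πr² = 4π × (0.0432)² = 0.0235 m².
From P = σAT⁴, T = (P / σA)^(1/4) = (381 / (5.67×10⁻⁸ × 0.0235))^(1/4).
T = (2.87×10^11)^(1/4) = 732 K.

T ≈ 732 K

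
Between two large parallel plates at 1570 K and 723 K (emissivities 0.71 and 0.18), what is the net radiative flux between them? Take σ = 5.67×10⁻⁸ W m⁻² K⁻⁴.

For two large parallel gray plates, q = σ(T₁⁴ − T₂⁴) / (1/ε₁ + 1/ε₂ − 1).
1/ε₁ + 1/ε₂ − 1 = 1/0.71 + 1/0.18 − 1 = 5.964.
T₁⁴ − T₂⁴ = 6.08×10^12 − 2.73×10^11 = 5.80×10^12 K⁴.
q = 5.67×10⁻⁸ × 5.80×10^12 / 5.964 = 55200 W/m².

q ≈ 55200 W/m²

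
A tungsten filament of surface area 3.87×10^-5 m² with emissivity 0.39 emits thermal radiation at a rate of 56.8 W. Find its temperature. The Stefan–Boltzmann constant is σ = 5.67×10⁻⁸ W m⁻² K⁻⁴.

From P = εσAT⁴, T = (P / εσA)^(1/4) = (56.8 / (0.39 × 5.67×10⁻⁸ × 3.87×10^-5))^(1/4).
T = (6.64×10^13)^(1/4) = 2850 K.

T ≈ 2850 K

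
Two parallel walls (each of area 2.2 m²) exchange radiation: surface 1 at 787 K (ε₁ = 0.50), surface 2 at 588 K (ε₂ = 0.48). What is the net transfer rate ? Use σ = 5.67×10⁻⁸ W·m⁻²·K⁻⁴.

Q ≈ 10700 W

For two large parallel gray plates, q = σ(T₁⁴ − T₂⁴) / (1/ε₁ + 1/ε₂ − 1).
1/ε₁ + 1/ε₂ − 1 = 1/0.50 + 1/0.48 − 1 = 3.083.
T₁⁴ − T₂⁴ = 3.84×10^11 − 1.20×10^11 = 2.64×10^11 K⁴.
q = 5.67×10⁻⁸ × 2.64×10^11 / 3.083 = 4860 W/m².
Q = q·A = 4860 × 2.2 = 10700 W.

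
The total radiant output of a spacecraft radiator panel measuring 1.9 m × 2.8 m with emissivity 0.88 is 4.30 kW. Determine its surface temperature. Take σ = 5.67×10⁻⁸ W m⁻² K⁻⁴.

A = 1.9 × 2.8 = 5.32 m².
From P = εσAT⁴, T = (P / εσA)^(1/4) = (4300 / (0.88 × 5.67×10⁻⁸ × 5.32))^(1/4).
T = (1.62×10^10)^(1/4) = 357 K.

T ≈ 357 K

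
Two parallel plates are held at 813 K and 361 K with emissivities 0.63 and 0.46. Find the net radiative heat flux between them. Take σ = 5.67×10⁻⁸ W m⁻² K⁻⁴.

For two large parallel gray plates, q = σ(T₁⁴ − T₂⁴) / (1/ε₁ + 1/ε₂ − 1).
1/ε₁ + 1/ε₂ − 1 = 1/0.63 + 1/0.46 − 1 = 2.761.
T₁⁴ − T₂⁴ = 4.37×10^11 − 1.70×10^10 = 4.20×10^11 K⁴.
q = 5.67×10⁻⁸ × 4.20×10^11 / 2.761 = 8620 W/m².

q ≈ 8620 W/m²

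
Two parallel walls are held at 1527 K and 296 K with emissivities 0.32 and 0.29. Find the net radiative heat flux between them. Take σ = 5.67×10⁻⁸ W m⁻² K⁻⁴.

For two large parallel gray plates, q = σ(T₁⁴ − T₂⁴) / (1/ε₁ + 1/ε₂ − 1).
1/ε₁ + 1/ε₂ − 1 = 1/0.32 + 1/0.29 − 1 = 5.573.
T₁⁴ − T₂⁴ = 5.44×10^12 − 7.68×10^9 = 5.43×10^12 K⁴.
q = 5.67×10⁻⁸ × 5.43×10^12 / 5.573 = 55200 W/m².

q ≈ 55200 W/m²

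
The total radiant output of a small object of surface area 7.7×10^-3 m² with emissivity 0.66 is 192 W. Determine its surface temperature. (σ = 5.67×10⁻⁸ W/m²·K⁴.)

T ≈ 903 K

From P = εσAT⁴, T = (P / εσA)^(1/4) = (192 / (0.66 × 5.67×10⁻⁸ × 7.70×10^-3))^(1/4).
T = (6.66×10^11)^(1/4) = 903 K.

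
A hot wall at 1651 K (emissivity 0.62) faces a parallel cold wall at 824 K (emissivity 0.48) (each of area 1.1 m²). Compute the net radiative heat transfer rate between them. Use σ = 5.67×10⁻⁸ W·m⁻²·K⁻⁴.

For two large parallel gray plates, q = σ(T₁⁴ − T₂⁴) / (1/ε₁ + 1/ε₂ − 1).
1/ε₁ + 1/ε₂ − 1 = 1/0.62 + 1/0.48 − 1 = 2.696.
T₁⁴ − T₂⁴ = 7.43×10^12 − 4.61×10^11 = 6.97×10^12 K⁴.
q = 5.67×10⁻⁸ × 6.97×10^12 / 2.696 = 1.47×10^5 W/m².
Q = q·A = 1.47×10^5 × 1.1 = 1.61×10^5 W.

Q ≈ 1.61×10^5 W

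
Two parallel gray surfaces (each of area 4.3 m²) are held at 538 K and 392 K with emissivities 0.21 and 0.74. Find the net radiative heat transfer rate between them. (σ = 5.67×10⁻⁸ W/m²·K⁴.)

Q ≈ 2870 W

For two large parallel gray plates, q = σ(T₁⁴ − T₂⁴) / (1/ε₁ + 1/ε₂ − 1).
1/ε₁ + 1/ε₂ − 1 = 1/0.21 + 1/0.74 − 1 = 5.113.
T₁⁴ − T₂⁴ = 8.38×10^10 − 2.36×10^10 = 6.02×10^10 K⁴.
q = 5.67×10⁻⁸ × 6.02×10^10 / 5.113 = 667 W/m².
Q = q·A = 667 × 4.3 = 2870 W.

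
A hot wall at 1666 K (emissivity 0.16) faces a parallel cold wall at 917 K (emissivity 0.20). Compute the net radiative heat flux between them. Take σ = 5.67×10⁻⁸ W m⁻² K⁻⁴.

For two large parallel gray plates, q = σ(T₁⁴ − T₂⁴) / (1/ε₁ + 1/ε₂ − 1).
1/ε₁ + 1/ε₂ − 1 = 1/0.16 + 1/0.20 − 1 = 10.25.
T₁⁴ − T₂⁴ = 7.70×10^12 − 7.07×10^11 = 7.00×10^12 K⁴.
q = 5.67×10⁻⁸ × 7.00×10^12 / 10.25 = 38700 W/m².

q ≈ 38700 W/m²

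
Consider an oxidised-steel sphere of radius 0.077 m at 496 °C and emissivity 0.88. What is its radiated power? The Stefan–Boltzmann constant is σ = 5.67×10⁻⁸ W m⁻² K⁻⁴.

A = 4πr² = 4π × (0.077)² = 0.0745 m².
496 °C = 769 K.
P = εσAT⁴ = 0.88 × 5.67×10⁻⁸ × 0.0745 × (769)⁴ = 0.88 × 5.67×10⁻⁸ × 0.0745 × 3.50×10^11.
P = 1300 W.

P ≈ 1300 W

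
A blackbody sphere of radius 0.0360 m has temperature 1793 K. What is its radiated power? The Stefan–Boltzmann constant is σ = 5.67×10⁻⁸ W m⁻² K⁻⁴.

P ≈ 9540 W

A = 4πr² = 4π × (0.0360)² = 0.0163 m².
P = σAT⁴ = 5.67×10⁻⁸ × 0.0163 × (1793)⁴ = 5.67×10⁻⁸ × 0.0163 × 1.03×10^13.
P = 9540 W.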